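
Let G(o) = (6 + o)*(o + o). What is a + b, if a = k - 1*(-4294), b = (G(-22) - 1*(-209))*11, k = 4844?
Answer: 19181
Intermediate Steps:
G(o) = 2*o*(6 + o) (G(o) = (6 + o)*(2*o) = 2*o*(6 + o))
b = 10043 (b = (2*(-22)*(6 - 22) - 1*(-209))*11 = (2*(-22)*(-16) + 209)*11 = (704 + 209)*11 = 913*11 = 10043)
a = 9138 (a = 4844 - 1*(-4294) = 4844 + 4294 = 9138)
a + b = 9138 + 10043 = 19181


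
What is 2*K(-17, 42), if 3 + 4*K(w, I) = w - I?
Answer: -31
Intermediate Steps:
K(w, I) = -¾ - I/4 + w/4 (K(w, I) = -¾ + (w - I)/4 = -¾ + (-I/4 + w/4) = -¾ - I/4 + w/4)
2*K(-17, 42) = 2*(-¾ - ¼*42 + (¼)*(-17)) = 2*(-¾ - 21/2 - 17/4) = 2*(-31/2) = -31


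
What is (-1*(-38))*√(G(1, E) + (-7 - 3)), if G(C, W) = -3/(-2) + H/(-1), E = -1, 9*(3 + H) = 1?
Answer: 19*I*√202/3 ≈ 90.014*I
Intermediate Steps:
H = -26/9 (H = -3 + (⅑)*1 = -3 + ⅑ = -26/9 ≈ -2.8889)
G(C, W) = 79/18 (G(C, W) = -3/(-2) - 26/9/(-1) = -3*(-½) - 26/9*(-1) = 3/2 + 26/9 = 79/18)
(-1*(-38))*√(G(1, E) + (-7 - 3)) = (-1*(-38))*√(79/18 + (-7 - 3)) = 38*√(79/18 - 10) = 38*√(-101/18) = 38*(I*√202/6) = 19*I*√202/3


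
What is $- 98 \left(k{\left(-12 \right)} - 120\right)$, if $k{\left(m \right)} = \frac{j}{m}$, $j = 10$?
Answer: $\frac{35525}{3} \approx 11842.0$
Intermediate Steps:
$k{\left(m \right)} = \frac{10}{m}$
$- 98 \left(k{\left(-12 \right)} - 120\right) = - 98 \left(\frac{10}{-12} - 120\right) = - 98 \left(10 \left(- \frac{1}{12}\right) - 120\right) = - 98 \left(- \frac{5}{6} - 120\right) = \left(-98\right) \left(- \frac{725}{6}\right) = \frac{35525}{3}$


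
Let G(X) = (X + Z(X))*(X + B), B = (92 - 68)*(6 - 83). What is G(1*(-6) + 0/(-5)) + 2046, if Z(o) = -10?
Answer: 31710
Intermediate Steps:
B = -1848 (B = 24*(-77) = -1848)
G(X) = (-1848 + X)*(-10 + X) (G(X) = (X - 10)*(X - 1848) = (-10 + X)*(-1848 + X) = (-1848 + X)*(-10 + X))
G(1*(-6) + 0/(-5)) + 2046 = (18480 + (1*(-6) + 0/(-5))² - 1858*(1*(-6) + 0/(-5))) + 2046 = (18480 + (-6 + 0*(-⅕))² - 1858*(-6 + 0*(-⅕))) + 2046 = (18480 + (-6 + 0)² - 1858*(-6 + 0)) + 2046 = (18480 + (-6)² - 1858*(-6)) + 2046 = (18480 + 36 + 11148) + 2046 = 29664 + 2046 = 31710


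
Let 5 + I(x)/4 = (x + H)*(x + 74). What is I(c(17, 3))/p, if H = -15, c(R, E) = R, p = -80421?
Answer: -236/26807 ≈ -0.0088037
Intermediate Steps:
I(x) = -20 + 4*(-15 + x)*(74 + x) (I(x) = -20 + 4*((x - 15)*(x + 74)) = -20 + 4*((-15 + x)*(74 + x)) = -20 + 4*(-15 + x)*(74 + x))
I(c(17, 3))/p = (-4460 + 4*17² + 236*17)/(-80421) = (-4460 + 4*289 + 4012)*(-1/80421) = (-4460 + 1156 + 4012)*(-1/80421) = 708*(-1/80421) = -236/26807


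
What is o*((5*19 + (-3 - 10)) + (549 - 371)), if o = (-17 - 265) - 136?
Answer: -108680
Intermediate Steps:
o = -418 (o = -282 - 136 = -418)
o*((5*19 + (-3 - 10)) + (549 - 371)) = -418*((5*19 + (-3 - 10)) + (549 - 371)) = -418*((95 - 13) + 178) = -418*(82 + 178) = -418*260 = -108680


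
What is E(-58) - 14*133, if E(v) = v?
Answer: -1920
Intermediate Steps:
E(-58) - 14*133 = -58 - 14*133 = -58 - 1*1862 = -58 - 1862 = -1920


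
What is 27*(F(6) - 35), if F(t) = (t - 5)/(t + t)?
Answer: -3771/4 ≈ -942.75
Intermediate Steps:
F(t) = (-5 + t)/(2*t) (F(t) = (-5 + t)/((2*t)) = (-5 + t)*(1/(2*t)) = (-5 + t)/(2*t))
27*(F(6) - 35) = 27*((½)*(-5 + 6)/6 - 35) = 27*((½)*(⅙)*1 - 35) = 27*(1/12 - 35) = 27*(-419/12) = -3771/4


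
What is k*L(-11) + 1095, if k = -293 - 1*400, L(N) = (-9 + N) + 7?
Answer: 10104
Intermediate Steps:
L(N) = -2 + N
k = -693 (k = -293 - 400 = -693)
k*L(-11) + 1095 = -693*(-2 - 11) + 1095 = -693*(-13) + 1095 = 9009 + 1095 = 10104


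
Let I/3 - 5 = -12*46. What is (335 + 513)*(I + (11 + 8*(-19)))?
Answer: -1511136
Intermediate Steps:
I = -1641 (I = 15 + 3*(-12*46) = 15 + 3*(-552) = 15 - 1656 = -1641)
(335 + 513)*(I + (11 + 8*(-19))) = (335 + 513)*(-1641 + (11 + 8*(-19))) = 848*(-1641 + (11 - 152)) = 848*(-1641 - 141) = 848*(-1782) = -1511136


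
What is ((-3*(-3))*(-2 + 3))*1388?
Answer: 12492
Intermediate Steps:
((-3*(-3))*(-2 + 3))*1388 = (9*1)*1388 = 9*1388 = 12492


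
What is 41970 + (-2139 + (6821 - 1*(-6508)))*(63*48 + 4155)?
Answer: 80374980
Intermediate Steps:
41970 + (-2139 + (6821 - 1*(-6508)))*(63*48 + 4155) = 41970 + (-2139 + (6821 + 6508))*(3024 + 4155) = 41970 + (-2139 + 13329)*7179 = 41970 + 11190*7179 = 41970 + 80333010 = 80374980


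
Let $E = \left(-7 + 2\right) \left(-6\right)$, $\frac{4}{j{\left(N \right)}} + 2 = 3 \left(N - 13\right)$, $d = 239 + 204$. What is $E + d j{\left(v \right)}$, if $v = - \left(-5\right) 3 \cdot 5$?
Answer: $\frac{1823}{46} \approx 39.63$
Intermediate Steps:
$d = 443$
$v = 75$ ($v = - \left(-15\right) 5 = \left(-1\right) \left(-75\right) = 75$)
$j{\left(N \right)} = \frac{4}{-41 + 3 N}$ ($j{\left(N \right)} = \frac{4}{-2 + 3 \left(N - 13\right)} = \frac{4}{-2 + 3 \left(-13 + N\right)} = \frac{4}{-2 + \left(-39 + 3 N\right)} = \frac{4}{-41 + 3 N}$)
$E = 30$ ($E = \left(-5\right) \left(-6\right) = 30$)
$E + d j{\left(v \right)} = 30 + 443 \frac{4}{-41 + 3 \cdot 75} = 30 + 443 \frac{4}{-41 + 225} = 30 + 443 \cdot \frac{4}{184} = 30 + 443 \cdot 4 \cdot \frac{1}{184} = 30 + 443 \cdot \frac{1}{46} = 30 + \frac{443}{46} = \frac{1823}{46}$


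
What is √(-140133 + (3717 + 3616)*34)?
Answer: √109189 ≈ 330.44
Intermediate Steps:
√(-140133 + (3717 + 3616)*34) = √(-140133 + 7333*34) = √(-140133 + 249322) = √109189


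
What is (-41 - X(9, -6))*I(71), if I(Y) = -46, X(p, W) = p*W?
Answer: -598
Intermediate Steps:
X(p, W) = W*p
(-41 - X(9, -6))*I(71) = (-41 - (-6)*9)*(-46) = (-41 - 1*(-54))*(-46) = (-41 + 54)*(-46) = 13*(-46) = -598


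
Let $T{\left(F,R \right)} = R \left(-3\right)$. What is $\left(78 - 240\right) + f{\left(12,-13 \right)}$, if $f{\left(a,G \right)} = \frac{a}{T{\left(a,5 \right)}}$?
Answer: $- \frac{814}{5} \approx -162.8$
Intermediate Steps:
$T{\left(F,R \right)} = - 3 R$
$f{\left(a,G \right)} = - \frac{a}{15}$ ($f{\left(a,G \right)} = \frac{a}{\left(-3\right) 5} = \frac{a}{-15} = a \left(- \frac{1}{15}\right) = - \frac{a}{15}$)
$\left(78 - 240\right) + f{\left(12,-13 \right)} = \left(78 - 240\right) - \frac{4}{5} = -162 - \frac{4}{5} = - \frac{814}{5}$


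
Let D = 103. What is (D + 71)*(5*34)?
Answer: 29580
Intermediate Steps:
(D + 71)*(5*34) = (103 + 71)*(5*34) = 174*170 = 29580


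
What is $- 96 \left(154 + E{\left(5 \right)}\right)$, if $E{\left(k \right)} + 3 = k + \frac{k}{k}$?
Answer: $-15072$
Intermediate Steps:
$E{\left(k \right)} = -2 + k$ ($E{\left(k \right)} = -3 + \left(k + \frac{k}{k}\right) = -3 + \left(k + 1\right) = -3 + \left(1 + k\right) = -2 + k$)
$- 96 \left(154 + E{\left(5 \right)}\right) = - 96 \left(154 + \left(-2 + 5\right)\right) = - 96 \left(154 + 3\right) = \left(-96\right) 157 = -15072$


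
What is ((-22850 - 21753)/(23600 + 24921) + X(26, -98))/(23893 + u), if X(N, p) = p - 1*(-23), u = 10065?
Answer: -1841839/823838059 ≈ -0.0022357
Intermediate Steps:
X(N, p) = 23 + p (X(N, p) = p + 23 = 23 + p)
((-22850 - 21753)/(23600 + 24921) + X(26, -98))/(23893 + u) = ((-22850 - 21753)/(23600 + 24921) + (23 - 98))/(23893 + 10065) = (-44603/48521 - 75)/33958 = (-44603*1/48521 - 75)*(1/33958) = (-44603/48521 - 75)*(1/33958) = -3683678/48521*1/33958 = -1841839/823838059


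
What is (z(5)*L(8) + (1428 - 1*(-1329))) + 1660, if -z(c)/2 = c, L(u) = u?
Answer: 4337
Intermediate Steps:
z(c) = -2*c
(z(5)*L(8) + (1428 - 1*(-1329))) + 1660 = (-2*5*8 + (1428 - 1*(-1329))) + 1660 = (-10*8 + (1428 + 1329)) + 1660 = (-80 + 2757) + 1660 = 2677 + 1660 = 4337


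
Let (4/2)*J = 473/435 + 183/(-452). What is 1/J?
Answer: 393240/134191 ≈ 2.9305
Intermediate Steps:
J = 134191/393240 (J = (473/435 + 183/(-452))/2 = (473*(1/435) + 183*(-1/452))/2 = (473/435 - 183/452)/2 = (½)*(134191/196620) = 134191/393240 ≈ 0.34124)
1/J = 1/(134191/393240) = 393240/134191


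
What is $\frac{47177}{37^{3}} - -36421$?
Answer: $\frac{1844880090}{50653} \approx 36422.0$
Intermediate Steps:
$\frac{47177}{37^{3}} - -36421 = \frac{47177}{50653} + 36421 = \frac{1844880090}{50653}$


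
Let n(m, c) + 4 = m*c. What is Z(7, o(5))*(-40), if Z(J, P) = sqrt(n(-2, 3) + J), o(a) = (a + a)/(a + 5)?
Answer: -40*I*sqrt(3) ≈ -69.282*I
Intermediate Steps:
o(a) = 2*a/(5 + a) (o(a) = (2*a)/(5 + a) = 2*a/(5 + a))
n(m, c) = -4 + c*m (n(m, c) = -4 + m*c = -4 + c*m)
Z(J, P) = sqrt(-10 + J) (Z(J, P) = sqrt((-4 + 3*(-2)) + J) = sqrt((-4 - 6) + J) = sqrt(-10 + J))
Z(7, o(5))*(-40) = sqrt(-10 + 7)*(-40) = sqrt(-3)*(-40) = (I*sqrt(3))*(-40) = -40*I*sqrt(3)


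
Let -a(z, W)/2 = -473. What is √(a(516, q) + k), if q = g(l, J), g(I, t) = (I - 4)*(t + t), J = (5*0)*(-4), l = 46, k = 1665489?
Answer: √1666435 ≈ 1290.9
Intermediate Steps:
J = 0 (J = 0*(-4) = 0)
g(I, t) = 2*t*(-4 + I) (g(I, t) = (-4 + I)*(2*t) = 2*t*(-4 + I))
q = 0 (q = 2*0*(-4 + 46) = 2*0*42 = 0)
a(z, W) = 946 (a(z, W) = -2*(-473) = 946)
√(a(516, q) + k) = √(946 + 1665489) = √1666435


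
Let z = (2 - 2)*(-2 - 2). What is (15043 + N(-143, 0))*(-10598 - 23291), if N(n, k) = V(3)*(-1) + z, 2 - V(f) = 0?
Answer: -509724449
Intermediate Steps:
V(f) = 2 (V(f) = 2 - 1*0 = 2 + 0 = 2)
z = 0 (z = 0*(-4) = 0)
N(n, k) = -2 (N(n, k) = 2*(-1) + 0 = -2 + 0 = -2)
(15043 + N(-143, 0))*(-10598 - 23291) = (15043 - 2)*(-10598 - 23291) = 15041*(-33889) = -509724449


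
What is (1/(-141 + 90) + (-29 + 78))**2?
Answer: 6240004/2601 ≈ 2399.1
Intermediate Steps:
(1/(-141 + 90) + (-29 + 78))**2 = (1/(-51) + 49)**2 = (-1/51 + 49)**2 = (2498/51)**2 = 6240004/2601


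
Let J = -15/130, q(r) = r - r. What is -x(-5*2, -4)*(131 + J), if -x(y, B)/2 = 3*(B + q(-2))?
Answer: -40836/13 ≈ -3141.2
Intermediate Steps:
q(r) = 0
J = -3/26 (J = -15*1/130 = -3/26 ≈ -0.11538)
x(y, B) = -6*B (x(y, B) = -6*(B + 0) = -6*B)
-x(-5*2, -4)*(131 + J) = -(-6*(-4))*(131 - 3/26) = -24*3403/26 = -1*40836/13 = -40836/13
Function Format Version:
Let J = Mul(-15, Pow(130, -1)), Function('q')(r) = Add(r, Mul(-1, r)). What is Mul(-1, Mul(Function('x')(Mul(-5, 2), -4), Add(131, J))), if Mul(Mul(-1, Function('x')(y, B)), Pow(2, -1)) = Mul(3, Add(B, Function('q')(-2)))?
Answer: Rational(-40836, 13) ≈ -3141.2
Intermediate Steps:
Function('q')(r) = 0
J = Rational(-3, 26) (J = Mul(-15, Rational(1, 130)) = Rational(-3, 26) ≈ -0.11538)
Function('x')(y, B) = Mul(-6, B) (Function('x')(y, B) = Mul(-2, Mul(3, Add(B, 0))) = Mul(-2, Mul(3, B)) = Mul(-6, B))
Mul(-1, Mul(Function('x')(Mul(-5, 2), -4), Add(131, J))) = Mul(-1, Mul(Mul(-6, -4), Add(131, Rational(-3, 26)))) = Mul(-1, Mul(24, Rational(3403, 26))) = Mul(-1, Rational(40836, 13)) = Rational(-40836, 13)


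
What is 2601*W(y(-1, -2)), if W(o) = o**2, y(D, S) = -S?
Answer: 10404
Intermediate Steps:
2601*W(y(-1, -2)) = 2601*(-1*(-2))**2 = 2601*2**2 = 2601*4 = 10404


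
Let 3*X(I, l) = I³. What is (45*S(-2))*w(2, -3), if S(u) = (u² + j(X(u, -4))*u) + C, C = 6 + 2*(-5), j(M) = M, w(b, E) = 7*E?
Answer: -5040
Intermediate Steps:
X(I, l) = I³/3
C = -4 (C = 6 - 10 = -4)
S(u) = -4 + u² + u⁴/3 (S(u) = (u² + (u³/3)*u) - 4 = (u² + u⁴/3) - 4 = -4 + u² + u⁴/3)
(45*S(-2))*w(2, -3) = (45*(-4 + (-2)² + (⅓)*(-2)⁴))*(7*(-3)) = (45*(-4 + 4 + (⅓)*16))*(-21) = (45*(-4 + 4 + 16/3))*(-21) = (45*(16/3))*(-21) = 240*(-21) = -5040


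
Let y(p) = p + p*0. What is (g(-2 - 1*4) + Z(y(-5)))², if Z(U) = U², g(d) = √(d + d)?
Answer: 613 + 100*I*√3 ≈ 613.0 + 173.21*I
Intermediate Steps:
y(p) = p (y(p) = p + 0 = p)
g(d) = √2*√d (g(d) = √(2*d) = √2*√d)
(g(-2 - 1*4) + Z(y(-5)))² = (√2*√(-2 - 1*4) + (-5)²)² = (√2*√(-2 - 4) + 25)² = (√2*√(-6) + 25)² = (√2*(I*√6) + 25)² = (2*I*√3 + 25)² = (25 + 2*I*√3)²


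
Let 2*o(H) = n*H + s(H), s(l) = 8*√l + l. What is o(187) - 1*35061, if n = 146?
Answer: -42633/2 + 4*√187 ≈ -21262.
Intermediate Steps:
s(l) = l + 8*√l
o(H) = 4*√H + 147*H/2 (o(H) = (146*H + (H + 8*√H))/2 = (8*√H + 147*H)/2 = 4*√H + 147*H/2)
o(187) - 1*35061 = (4*√187 + (147/2)*187) - 1*35061 = (4*√187 + 27489/2) - 35061 = (27489/2 + 4*√187) - 35061 = -42633/2 + 4*√187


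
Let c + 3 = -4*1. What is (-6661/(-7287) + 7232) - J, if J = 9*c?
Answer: 53165326/7287 ≈ 7295.9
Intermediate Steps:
c = -7 (c = -3 - 4*1 = -3 - 4 = -7)
J = -63 (J = 9*(-7) = -63)
(-6661/(-7287) + 7232) - J = (-6661/(-7287) + 7232) - 1*(-63) = (-6661*(-1/7287) + 7232) + 63 = (6661/7287 + 7232) + 63 = 52706245/7287 + 63 = 53165326/7287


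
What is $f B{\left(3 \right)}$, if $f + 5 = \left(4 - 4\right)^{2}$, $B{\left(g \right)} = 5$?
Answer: $-25$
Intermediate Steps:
$f = -5$ ($f = -5 + \left(4 - 4\right)^{2} = -5 + 0^{2} = -5 + 0 = -5$)
$f B{\left(3 \right)} = \left(-5\right) 5 = -25$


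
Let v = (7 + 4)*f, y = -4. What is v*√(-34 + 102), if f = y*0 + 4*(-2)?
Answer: -176*√17 ≈ -725.67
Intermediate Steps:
f = -8 (f = -4*0 + 4*(-2) = 0 - 8 = -8)
v = -88 (v = (7 + 4)*(-8) = 11*(-8) = -88)
v*√(-34 + 102) = -88*√(-34 + 102) = -176*√17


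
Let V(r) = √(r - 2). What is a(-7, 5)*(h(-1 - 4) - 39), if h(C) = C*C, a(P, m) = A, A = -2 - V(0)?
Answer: 28 + 14*I*√2 ≈ 28.0 + 19.799*I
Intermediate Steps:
V(r) = √(-2 + r)
A = -2 - I*√2 (A = -2 - √(-2 + 0) = -2 - √(-2) = -2 - I*√2 ≈ -2.0 - 1.4142*I)
a(P, m) = -2 - I*√2
h(C) = C²
a(-7, 5)*(h(-1 - 4) - 39) = (-2 - I*√2)*((-1 - 4)² - 39) = (-2 - I*√2)*((-5)² - 39) = (-2 - I*√2)*(25 - 39) = (-2 - I*√2)*(-14) = 28 + 14*I*√2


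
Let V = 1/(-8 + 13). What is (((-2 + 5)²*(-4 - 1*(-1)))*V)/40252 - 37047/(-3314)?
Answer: 3727994871/333487820 ≈ 11.179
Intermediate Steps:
V = ⅕ (V = 1/5 = ⅕ ≈ 0.20000)
(((-2 + 5)²*(-4 - 1*(-1)))*V)/40252 - 37047/(-3314) = (((-2 + 5)²*(-4 - 1*(-1)))*(⅕))/40252 - 37047/(-3314) = ((3²*(-4 + 1))*(⅕))*(1/40252) - 37047*(-1/3314) = ((9*(-3))*(⅕))*(1/40252) + 37047/3314 = -27*⅕*(1/40252) + 37047/3314 = -27/5*1/40252 + 37047/3314 = -27/201260 + 37047/3314 = 3727994871/333487820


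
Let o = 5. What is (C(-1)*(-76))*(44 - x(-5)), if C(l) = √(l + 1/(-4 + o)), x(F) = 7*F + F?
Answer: 0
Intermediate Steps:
x(F) = 8*F
C(l) = √(1 + l) (C(l) = √(l + 1/(-4 + 5)) = √(l + 1/1) = √(l + 1) = √(1 + l))
(C(-1)*(-76))*(44 - x(-5)) = (√(1 - 1)*(-76))*(44 - 8*(-5)) = (√0*(-76))*(44 - 1*(-40)) = (0*(-76))*(44 + 40) = 0*84 = 0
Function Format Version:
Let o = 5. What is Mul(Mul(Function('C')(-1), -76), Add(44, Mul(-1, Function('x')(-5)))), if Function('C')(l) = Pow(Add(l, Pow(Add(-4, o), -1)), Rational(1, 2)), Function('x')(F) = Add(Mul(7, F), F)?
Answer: 0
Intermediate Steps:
Function('x')(F) = Mul(8, F)
Function('C')(l) = Pow(Add(1, l), Rational(1, 2)) (Function('C')(l) = Pow(Add(l, Pow(Add(-4, 5), -1)), Rational(1, 2)) = Pow(Add(l, Pow(1, -1)), Rational(1, 2)) = Pow(Add(l, 1), Rational(1, 2)) = Pow(Add(1, l), Rational(1, 2)))
Mul(Mul(Function('C')(-1), -76), Add(44, Mul(-1, Function('x')(-5)))) = Mul(Mul(Pow(Add(1, -1), Rational(1, 2)), -76), Add(44, Mul(-1, Mul(8, -5)))) = Mul(Mul(Pow(0, Rational(1, 2)), -76), Add(44, Mul(-1, -40))) = Mul(Mul(0, -76), Add(44, 40)) = Mul(0, 84) = 0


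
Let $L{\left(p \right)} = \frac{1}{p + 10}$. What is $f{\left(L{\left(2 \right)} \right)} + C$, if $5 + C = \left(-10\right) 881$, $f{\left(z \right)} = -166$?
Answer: $-8981$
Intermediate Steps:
$L{\left(p \right)} = \frac{1}{10 + p}$
$C = -8815$ ($C = -5 - 8810 = -8815$)
$f{\left(L{\left(2 \right)} \right)} + C = -166 - 8815 = -8981$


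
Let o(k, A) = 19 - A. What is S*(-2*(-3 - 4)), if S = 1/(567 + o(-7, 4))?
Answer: 7/291 ≈ 0.024055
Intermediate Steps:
S = 1/582 (S = 1/(567 + (19 - 1*4)) = 1/(567 + (19 - 4)) = 1/(567 + 15) = 1/582 ≈ 0.0017182)
S*(-2*(-3 - 4)) = (-2*(-3 - 4))/582 = (-2*(-7))/582 = (1/582)*14 = 7/291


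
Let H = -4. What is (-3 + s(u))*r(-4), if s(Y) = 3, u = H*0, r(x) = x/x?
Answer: 0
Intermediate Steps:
r(x) = 1
u = 0 (u = -4*0 = 0)
(-3 + s(u))*r(-4) = (-3 + 3)*1 = 0*1 = 0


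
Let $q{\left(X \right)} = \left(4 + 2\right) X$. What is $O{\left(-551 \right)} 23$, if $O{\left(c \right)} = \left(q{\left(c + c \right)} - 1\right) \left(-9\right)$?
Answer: $1368891$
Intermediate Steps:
$q{\left(X \right)} = 6 X$
$O{\left(c \right)} = 9 - 108 c$ ($O{\left(c \right)} = \left(6 \left(c + c\right) - 1\right) \left(-9\right) = \left(6 \cdot 2 c - 1\right) \left(-9\right) = \left(12 c - 1\right) \left(-9\right) = \left(-1 + 12 c\right) \left(-9\right) = 9 - 108 c$)
$O{\left(-551 \right)} 23 = \left(9 - -59508\right) 23 = \left(9 + 59508\right) 23 = 59517 \cdot 23 = 1368891$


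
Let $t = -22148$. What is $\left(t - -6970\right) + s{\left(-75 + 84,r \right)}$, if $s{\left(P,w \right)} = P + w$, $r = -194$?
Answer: $-15363$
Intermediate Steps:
$\left(t - -6970\right) + s{\left(-75 + 84,r \right)} = \left(-22148 - -6970\right) + \left(\left(-75 + 84\right) - 194\right) = \left(-22148 + 6970\right) + \left(9 - 194\right) = -15178 - 185 = -15363$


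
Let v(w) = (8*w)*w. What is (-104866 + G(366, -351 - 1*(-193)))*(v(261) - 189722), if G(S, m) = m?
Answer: -37309355904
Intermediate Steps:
v(w) = 8*w²
(-104866 + G(366, -351 - 1*(-193)))*(v(261) - 189722) = (-104866 + (-351 - 1*(-193)))*(8*261² - 189722) = (-104866 + (-351 + 193))*(8*68121 - 189722) = (-104866 - 158)*(544968 - 189722) = -105024*355246 = -37309355904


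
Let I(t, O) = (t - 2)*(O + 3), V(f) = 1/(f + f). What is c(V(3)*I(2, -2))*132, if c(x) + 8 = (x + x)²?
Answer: -1056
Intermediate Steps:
V(f) = 1/(2*f)
I(t, O) = (-2 + t)*(3 + O)
c(x) = -8 + 4*x² (c(x) = -8 + (x + x)² = -8 + (2*x)² = -8 + 4*x²)
c(V(3)*I(2, -2))*132 = (-8 + 4*(((½)/3)*(-6 - 2*(-2) + 3*2 - 2*2))²)*132 = (-8 + 4*(((½)*(⅓))*(-6 + 4 + 6 - 4))²)*132 = (-8 + 4*((⅙)*0)²)*132 = (-8 + 4*0²)*132 = (-8 + 4*0)*132 = (-8 + 0)*132 = -8*132 = -1056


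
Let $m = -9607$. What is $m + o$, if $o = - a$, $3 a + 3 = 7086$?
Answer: $-11968$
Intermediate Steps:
$a = 2361$ ($a = -1 + \frac{1}{3} \cdot 7086 = -1 + 2362 = 2361$)
$o = -2361$ ($o = \left(-1\right) 2361 = -2361$)
$m + o = -9607 - 2361 = -11968$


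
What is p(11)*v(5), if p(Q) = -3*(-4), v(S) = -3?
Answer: -36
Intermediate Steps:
p(Q) = 12
p(11)*v(5) = 12*(-3) = -36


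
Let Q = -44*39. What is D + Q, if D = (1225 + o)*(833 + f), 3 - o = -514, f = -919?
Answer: -151528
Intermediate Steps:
o = 517 (o = 3 - 1*(-514) = 3 + 514 = 517)
D = -149812 (D = (1225 + 517)*(833 - 919) = 1742*(-86) = -149812)
Q = -1716
D + Q = -149812 - 1716 = -151528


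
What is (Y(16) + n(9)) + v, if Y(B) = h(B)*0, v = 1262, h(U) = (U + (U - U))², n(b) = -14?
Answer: 1248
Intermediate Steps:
h(U) = U² (h(U) = (U + 0)² = U²)
Y(B) = 0 (Y(B) = B²*0 = 0)
(Y(16) + n(9)) + v = (0 - 14) + 1262 = -14 + 1262 = 1248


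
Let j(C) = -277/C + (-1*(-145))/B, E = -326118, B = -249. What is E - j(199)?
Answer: -16159375190/49551 ≈ -3.2612e+5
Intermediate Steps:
j(C) = -145/249 - 277/C (j(C) = -277/C - 1*(-145)/(-249) = -277/C + 145*(-1/249) = -277/C - 145/249 = -145/249 - 277/C)
E - j(199) = -326118 - (-145/249 - 277/199) = -326118 - 1*(-97828/49551) = -326118 + 97828/49551 = -16159375190/49551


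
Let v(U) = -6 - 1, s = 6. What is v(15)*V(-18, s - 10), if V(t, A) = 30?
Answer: -210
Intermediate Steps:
v(U) = -7
v(15)*V(-18, s - 10) = -7*30 = -210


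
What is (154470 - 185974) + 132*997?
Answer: 100100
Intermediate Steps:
(154470 - 185974) + 132*997 = -31504 + 131604 = 100100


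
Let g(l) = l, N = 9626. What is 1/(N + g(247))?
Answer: 1/9873 ≈ 0.00010129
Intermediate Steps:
1/(N + g(247)) = 1/(9626 + 247) = 1/9873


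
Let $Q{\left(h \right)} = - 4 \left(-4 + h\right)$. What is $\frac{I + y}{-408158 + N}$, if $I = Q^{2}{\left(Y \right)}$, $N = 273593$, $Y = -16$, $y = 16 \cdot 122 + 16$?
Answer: $- \frac{8368}{134565} \approx -0.062186$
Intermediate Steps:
$y = 1968$ ($y = 1952 + 16 = 1968$)
$Q{\left(h \right)} = 16 - 4 h$
$I = 6400$ ($I = \left(16 - -64\right)^{2} = \left(16 + 64\right)^{2} = 80^{2} = 6400$)
$\frac{I + y}{-408158 + N} = \frac{6400 + 1968}{-408158 + 273593} = \frac{8368}{-134565} = 8368 \left(- \frac{1}{134565}\right) = - \frac{8368}{134565}$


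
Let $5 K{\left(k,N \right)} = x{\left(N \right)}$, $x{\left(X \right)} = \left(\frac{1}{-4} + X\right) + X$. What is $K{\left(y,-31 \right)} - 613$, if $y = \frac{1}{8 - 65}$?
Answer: $- \frac{12509}{20} \approx -625.45$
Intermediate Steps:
$y = - \frac{1}{57}$ ($y = \frac{1}{-57} = - \frac{1}{57} \approx -0.017544$)
$x{\left(X \right)} = - \frac{1}{4} + 2 X$ ($x{\left(X \right)} = \left(- \frac{1}{4} + X\right) + X = - \frac{1}{4} + 2 X$)
$K{\left(k,N \right)} = - \frac{1}{20} + \frac{2 N}{5}$ ($K{\left(k,N \right)} = \frac{- \frac{1}{4} + 2 N}{5} = - \frac{1}{20} + \frac{2 N}{5}$)
$K{\left(y,-31 \right)} - 613 = \left(- \frac{1}{20} + \frac{2}{5} \left(-31\right)\right) - 613 = \left(- \frac{1}{20} - \frac{62}{5}\right) - 613 = - \frac{249}{20} - 613 = - \frac{12509}{20}$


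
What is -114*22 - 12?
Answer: -2520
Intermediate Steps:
-114*22 - 12 = -2508 - 12 = -2520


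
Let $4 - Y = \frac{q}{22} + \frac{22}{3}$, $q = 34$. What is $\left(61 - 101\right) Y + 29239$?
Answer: $\frac{971327}{33} \approx 29434.0$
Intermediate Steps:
$Y = - \frac{161}{33}$ ($Y = 4 - \left(\frac{34}{22} + \frac{22}{3}\right) = 4 - \left(34 \cdot \frac{1}{22} + 22 \cdot \frac{1}{3}\right) = 4 - \left(\frac{17}{11} + \frac{22}{3}\right) = 4 - \frac{293}{33} = - \frac{161}{33} \approx -4.8788$)
$\left(61 - 101\right) Y + 29239 = \left(61 - 101\right) \left(- \frac{161}{33}\right) + 29239 = \left(-40\right) \left(- \frac{161}{33}\right) + 29239 = \frac{6440}{33} + 29239 = \frac{971327}{33}$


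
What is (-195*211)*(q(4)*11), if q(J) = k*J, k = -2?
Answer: 3620760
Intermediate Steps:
q(J) = -2*J
(-195*211)*(q(4)*11) = (-195*211)*(-2*4*11) = -(-329160)*11 = -41145*(-88) = 3620760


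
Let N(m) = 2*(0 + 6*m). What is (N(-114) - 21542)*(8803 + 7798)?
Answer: -380328910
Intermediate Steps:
N(m) = 12*m (N(m) = 2*(6*m) = 12*m)
(N(-114) - 21542)*(8803 + 7798) = (12*(-114) - 21542)*(8803 + 7798) = (-1368 - 21542)*16601 = -22910*16601 = -380328910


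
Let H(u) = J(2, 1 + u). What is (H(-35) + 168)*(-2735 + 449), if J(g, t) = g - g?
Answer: -384048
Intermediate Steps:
J(g, t) = 0
H(u) = 0
(H(-35) + 168)*(-2735 + 449) = (0 + 168)*(-2735 + 449) = 168*(-2286) = -384048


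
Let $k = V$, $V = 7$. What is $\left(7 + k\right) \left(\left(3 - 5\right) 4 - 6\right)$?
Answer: $-196$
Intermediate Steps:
$k = 7$
$\left(7 + k\right) \left(\left(3 - 5\right) 4 - 6\right) = \left(7 + 7\right) \left(\left(3 - 5\right) 4 - 6\right) = 14 \left(\left(-2\right) 4 - 6\right) = 14 \left(-8 - 6\right) = 14 \left(-14\right) = -196$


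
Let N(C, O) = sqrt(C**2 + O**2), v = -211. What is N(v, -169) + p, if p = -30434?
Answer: -30434 + sqrt(73082) ≈ -30164.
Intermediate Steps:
N(v, -169) + p = sqrt((-211)**2 + (-169)**2) - 30434 = sqrt(44521 + 28561) - 30434 = sqrt(73082) - 30434 = -30434 + sqrt(73082)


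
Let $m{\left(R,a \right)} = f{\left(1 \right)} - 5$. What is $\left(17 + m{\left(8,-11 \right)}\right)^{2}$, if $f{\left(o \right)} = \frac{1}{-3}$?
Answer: $\frac{1225}{9} \approx 136.11$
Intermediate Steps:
$f{\left(o \right)} = - \frac{1}{3}$
$m{\left(R,a \right)} = - \frac{16}{3}$ ($m{\left(R,a \right)} = - \frac{1}{3} - 5 = - \frac{16}{3}$)
$\left(17 + m{\left(8,-11 \right)}\right)^{2} = \left(17 - \frac{16}{3}\right)^{2} = \left(\frac{35}{3}\right)^{2} = \frac{1225}{9}$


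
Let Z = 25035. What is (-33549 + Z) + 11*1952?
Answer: 12958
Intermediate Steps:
(-33549 + Z) + 11*1952 = (-33549 + 25035) + 11*1952 = -8514 + 21472 = 12958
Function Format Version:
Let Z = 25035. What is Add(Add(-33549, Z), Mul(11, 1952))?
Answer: 12958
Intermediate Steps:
Add(Add(-33549, Z), Mul(11, 1952)) = Add(Add(-33549, 25035), Mul(11, 1952)) = Add(-8514, 21472) = 12958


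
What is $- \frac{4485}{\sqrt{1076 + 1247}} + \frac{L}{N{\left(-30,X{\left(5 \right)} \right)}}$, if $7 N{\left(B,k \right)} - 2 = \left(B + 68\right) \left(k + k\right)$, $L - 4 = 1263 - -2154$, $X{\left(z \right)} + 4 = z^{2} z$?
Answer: $\frac{3421}{1314} - \frac{195 \sqrt{2323}}{101} \approx -90.451$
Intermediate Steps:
$X{\left(z \right)} = -4 + z^{3}$ ($X{\left(z \right)} = -4 + z^{2} z = -4 + z^{3}$)
$L = 3421$ ($L = 4 + \left(1263 - -2154\right) = 4 + \left(1263 + 2154\right) = 4 + 3417 = 3421$)
$N{\left(B,k \right)} = \frac{2}{7} + \frac{2 k \left(68 + B\right)}{7}$ ($N{\left(B,k \right)} = \frac{2}{7} + \frac{\left(B + 68\right) \left(k + k\right)}{7} = \frac{2}{7} + \frac{\left(68 + B\right) 2 k}{7} = \frac{2}{7} + \frac{2 k \left(68 + B\right)}{7}$)
$- \frac{4485}{\sqrt{1076 + 1247}} + \frac{L}{N{\left(-30,X{\left(5 \right)} \right)}} = - \frac{4485}{\sqrt{1076 + 1247}} + \frac{3421}{\frac{2}{7} + \frac{136 \left(-4 + 5^{3}\right)}{7} + \frac{2}{7} \left(-30\right) \left(-4 + 5^{3}\right)} = - \frac{4485}{\sqrt{2323}} + \frac{3421}{\frac{2}{7} + \frac{136 \left(-4 + 125\right)}{7} + \frac{2}{7} \left(-30\right) \left(-4 + 125\right)} = - 4485 \frac{\sqrt{2323}}{2323} + \frac{3421}{\frac{2}{7} + \frac{136}{7} \cdot 121 + \frac{2}{7} \left(-30\right) 121} = - \frac{195 \sqrt{2323}}{101} + \frac{3421}{\frac{2}{7} + \frac{16456}{7} - \frac{7260}{7}} = - \frac{195 \sqrt{2323}}{101} + \frac{3421}{1314} = \frac{3421}{1314} - \frac{195 \sqrt{2323}}{101}$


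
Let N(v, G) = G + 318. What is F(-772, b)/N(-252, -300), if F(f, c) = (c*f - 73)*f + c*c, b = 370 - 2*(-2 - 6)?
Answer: 115127588/9 ≈ 1.2792e+7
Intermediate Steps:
N(v, G) = 318 + G
b = 386 (b = 370 - 2*(-8) = 370 + 16 = 386)
F(f, c) = c**2 + f*(-73 + c*f) (F(f, c) = (-73 + c*f)*f + c**2 = f*(-73 + c*f) + c**2 = c**2 + f*(-73 + c*f))
F(-772, b)/N(-252, -300) = (386**2 - 73*(-772) + 386*(-772)**2)/(318 - 300) = (148996 + 56356 + 386*595984)/18 = (148996 + 56356 + 230049824)*(1/18) = 230255176*(1/18) = 115127588/9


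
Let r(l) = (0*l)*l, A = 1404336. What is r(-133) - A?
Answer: -1404336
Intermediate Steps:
r(l) = 0 (r(l) = 0*l = 0)
r(-133) - A = 0 - 1*1404336 = 0 - 1404336 = -1404336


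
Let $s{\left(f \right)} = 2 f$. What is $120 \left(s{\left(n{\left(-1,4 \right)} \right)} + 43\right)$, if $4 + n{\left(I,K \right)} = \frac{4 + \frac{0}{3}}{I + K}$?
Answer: $4520$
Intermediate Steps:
$n{\left(I,K \right)} = -4 + \frac{4}{I + K}$ ($n{\left(I,K \right)} = -4 + \frac{4 + \frac{0}{3}}{I + K} = -4 + \frac{4 + 0 \cdot \frac{1}{3}}{I + K} = -4 + \frac{4 + 0}{I + K} = -4 + \frac{4}{I + K}$)
$120 \left(s{\left(n{\left(-1,4 \right)} \right)} + 43\right) = 120 \left(2 \frac{4 \left(1 - -1 - 4\right)}{-1 + 4} + 43\right) = 120 \left(2 \frac{4 \left(1 + 1 - 4\right)}{3} + 43\right) = 120 \left(2 \cdot 4 \cdot \frac{1}{3} \left(-2\right) + 43\right) = 120 \left(2 \left(- \frac{8}{3}\right) + 43\right) = 120 \left(- \frac{16}{3} + 43\right) = 120 \cdot \frac{113}{3} = 4520$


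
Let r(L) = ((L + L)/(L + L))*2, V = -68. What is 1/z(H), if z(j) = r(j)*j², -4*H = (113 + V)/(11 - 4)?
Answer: 392/2025 ≈ 0.19358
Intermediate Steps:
H = -45/28 (H = -(113 - 68)/(4*(11 - 4)) = -45/(4*7) = -¼*45/7 = -45/28 ≈ -1.6071)
r(L) = 2 (r(L) = ((2*L)/((2*L)))*2 = ((2*L)*(1/(2*L)))*2 = 1*2 = 2)
z(j) = 2*j²
1/z(H) = 1/(2*(-45/28)²) = 1/(2*(2025/784)) = 1/(2025/392) = 392/2025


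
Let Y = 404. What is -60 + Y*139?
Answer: 56096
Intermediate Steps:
-60 + Y*139 = -60 + 404*139 = -60 + 56156 = 56096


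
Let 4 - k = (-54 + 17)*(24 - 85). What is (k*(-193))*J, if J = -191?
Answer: -83052339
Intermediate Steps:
k = -2253 (k = 4 - (-54 + 17)*(24 - 85) = 4 - (-37)*(-61) = 4 - 1*2257 = 4 - 2257 = -2253)
(k*(-193))*J = -2253*(-193)*(-191) = 434829*(-191) = -83052339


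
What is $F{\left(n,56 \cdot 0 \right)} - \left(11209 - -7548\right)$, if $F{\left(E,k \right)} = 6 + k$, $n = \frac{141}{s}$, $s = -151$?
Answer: $-18751$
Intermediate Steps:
$n = - \frac{141}{151}$ ($n = \frac{141}{-151} = 141 \left(- \frac{1}{151}\right) = - \frac{141}{151} \approx -0.93377$)
$F{\left(n,56 \cdot 0 \right)} - \left(11209 - -7548\right) = \left(6 + 56 \cdot 0\right) - \left(11209 - -7548\right) = \left(6 + 0\right) - \left(11209 + 7548\right) = 6 - 18757 = -18751$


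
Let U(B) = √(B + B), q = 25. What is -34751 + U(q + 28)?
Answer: -34751 + √106 ≈ -34741.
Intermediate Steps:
U(B) = √2*√B (U(B) = √(2*B) = √2*√B)
-34751 + U(q + 28) = -34751 + √2*√(25 + 28) = -34751 + √2*√53 = -34751 + √106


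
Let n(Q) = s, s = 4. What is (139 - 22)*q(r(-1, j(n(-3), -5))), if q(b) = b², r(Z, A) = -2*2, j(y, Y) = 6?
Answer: 1872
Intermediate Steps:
n(Q) = 4
r(Z, A) = -4
(139 - 22)*q(r(-1, j(n(-3), -5))) = (139 - 22)*(-4)² = 117*16 = 1872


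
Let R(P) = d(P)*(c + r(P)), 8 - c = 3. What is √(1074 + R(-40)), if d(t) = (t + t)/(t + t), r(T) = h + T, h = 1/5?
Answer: 2*√6495/5 ≈ 32.237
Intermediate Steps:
h = ⅕ (h = 1*(⅕) = ⅕ ≈ 0.20000)
c = 5 (c = 8 - 1*3 = 8 - 3 = 5)
r(T) = ⅕ + T
d(t) = 1 (d(t) = (2*t)/((2*t)) = (2*t)*(1/(2*t)) = 1)
R(P) = 26/5 + P (R(P) = 1*(5 + (⅕ + P)) = 1*(26/5 + P) = 26/5 + P)
√(1074 + R(-40)) = √(1074 + (26/5 - 40)) = √(1074 - 174/5) = √(5196/5) = 2*√6495/5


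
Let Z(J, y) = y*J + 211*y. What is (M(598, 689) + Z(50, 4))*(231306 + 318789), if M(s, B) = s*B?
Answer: 227225541270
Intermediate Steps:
M(s, B) = B*s
Z(J, y) = 211*y + J*y (Z(J, y) = J*y + 211*y = 211*y + J*y)
(M(598, 689) + Z(50, 4))*(231306 + 318789) = (689*598 + 4*(211 + 50))*(231306 + 318789) = (412022 + 4*261)*550095 = (412022 + 1044)*550095 = 413066*550095 = 227225541270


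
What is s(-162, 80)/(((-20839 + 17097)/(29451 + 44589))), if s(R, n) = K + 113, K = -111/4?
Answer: -3155955/1871 ≈ -1686.8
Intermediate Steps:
K = -111/4 (K = -111*¼ = -111/4 ≈ -27.750)
s(R, n) = 341/4 (s(R, n) = -111/4 + 113 = 341/4)
s(-162, 80)/(((-20839 + 17097)/(29451 + 44589))) = 341/(4*(((-20839 + 17097)/(29451 + 44589)))) = 341/(4*((-3742/74040))) = 341/(4*((-3742*1/74040))) = 341/(4*(-1871/37020)) = (341/4)*(-37020/1871) = -3155955/1871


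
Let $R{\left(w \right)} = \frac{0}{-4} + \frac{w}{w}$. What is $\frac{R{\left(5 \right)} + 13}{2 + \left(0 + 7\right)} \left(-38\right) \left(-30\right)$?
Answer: $\frac{5320}{3} \approx 1773.3$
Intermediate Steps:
$R{\left(w \right)} = 1$ ($R{\left(w \right)} = 0 \left(- \frac{1}{4}\right) + 1 = 0 + 1 = 1$)
$\frac{R{\left(5 \right)} + 13}{2 + \left(0 + 7\right)} \left(-38\right) \left(-30\right) = \frac{1 + 13}{2 + \left(0 + 7\right)} \left(-38\right) \left(-30\right) = \frac{14}{2 + 7} \left(-38\right) \left(-30\right) = \frac{14}{9} \left(-38\right) \left(-30\right) = \left(- \frac{532}{9}\right) \left(-30\right) = \frac{5320}{3}$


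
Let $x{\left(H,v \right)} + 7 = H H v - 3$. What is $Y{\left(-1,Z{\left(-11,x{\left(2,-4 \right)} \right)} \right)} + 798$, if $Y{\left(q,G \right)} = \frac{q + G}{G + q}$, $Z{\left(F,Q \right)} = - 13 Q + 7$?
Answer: $799$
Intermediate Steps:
$x{\left(H,v \right)} = -10 + v H^{2}$ ($x{\left(H,v \right)} = -7 + \left(H H v - 3\right) = -7 + \left(H^{2} v - 3\right) = -7 + \left(v H^{2} - 3\right) = -7 + \left(-3 + v H^{2}\right) = -10 + v H^{2}$)
$Z{\left(F,Q \right)} = 7 - 13 Q$
$Y{\left(q,G \right)} = 1$ ($Y{\left(q,G \right)} = \frac{G + q}{G + q} = 1$)
$Y{\left(-1,Z{\left(-11,x{\left(2,-4 \right)} \right)} \right)} + 798 = 1 + 798 = 799$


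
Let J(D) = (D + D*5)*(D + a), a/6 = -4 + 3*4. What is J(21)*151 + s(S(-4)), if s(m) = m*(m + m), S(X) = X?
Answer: 1312826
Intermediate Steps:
a = 48 (a = 6*(-4 + 3*4) = 6*(-4 + 12) = 6*8 = 48)
s(m) = 2*m² (s(m) = m*(2*m) = 2*m²)
J(D) = 6*D*(48 + D) (J(D) = (D + D*5)*(D + 48) = (D + 5*D)*(48 + D) = (6*D)*(48 + D) = 6*D*(48 + D))
J(21)*151 + s(S(-4)) = (6*21*(48 + 21))*151 + 2*(-4)² = (6*21*69)*151 + 2*16 = 8694*151 + 32 = 1312794 + 32 = 1312826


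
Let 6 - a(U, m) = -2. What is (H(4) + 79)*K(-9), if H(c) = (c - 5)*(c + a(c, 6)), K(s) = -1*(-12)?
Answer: 804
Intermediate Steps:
a(U, m) = 8 (a(U, m) = 6 - 1*(-2) = 6 + 2 = 8)
K(s) = 12
H(c) = (-5 + c)*(8 + c) (H(c) = (c - 5)*(c + 8) = (-5 + c)*(8 + c))
(H(4) + 79)*K(-9) = ((-40 + 4**2 + 3*4) + 79)*12 = ((-40 + 16 + 12) + 79)*12 = (-12 + 79)*12 = 67*12 = 804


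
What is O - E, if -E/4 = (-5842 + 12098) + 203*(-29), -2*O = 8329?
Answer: -5377/2 ≈ -2688.5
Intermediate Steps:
O = -8329/2 (O = -1/2*8329 = -8329/2 ≈ -4164.5)
E = -1476 (E = -4*((-5842 + 12098) + 203*(-29)) = -4*(6256 - 5887) = -4*369 = -1476)
O - E = -8329/2 - 1*(-1476) = -8329/2 + 1476 = -5377/2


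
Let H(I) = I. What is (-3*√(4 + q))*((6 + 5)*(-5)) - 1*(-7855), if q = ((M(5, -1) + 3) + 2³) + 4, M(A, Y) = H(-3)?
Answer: 8515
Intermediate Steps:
M(A, Y) = -3
q = 12 (q = ((-3 + 3) + 2³) + 4 = (0 + 8) + 4 = 8 + 4 = 12)
(-3*√(4 + q))*((6 + 5)*(-5)) - 1*(-7855) = (-3*√(4 + 12))*((6 + 5)*(-5)) - 1*(-7855) = (-3*√16)*(11*(-5)) + 7855 = -3*4*(-55) + 7855 = -12*(-55) + 7855 = 660 + 7855 = 8515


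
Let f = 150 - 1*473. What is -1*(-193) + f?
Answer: -130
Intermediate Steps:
f = -323 (f = 150 - 473 = -323)
-1*(-193) + f = -1*(-193) - 323 = 193 - 323 = -130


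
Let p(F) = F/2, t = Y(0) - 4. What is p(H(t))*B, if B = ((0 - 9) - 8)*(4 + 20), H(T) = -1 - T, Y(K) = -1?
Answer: -816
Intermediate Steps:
t = -5 (t = -1 - 4 = -5)
p(F) = F/2 (p(F) = F*(½) = F/2)
B = -408 (B = (-9 - 8)*24 = -17*24 = -408)
p(H(t))*B = ((-1 - 1*(-5))/2)*(-408) = ((-1 + 5)/2)*(-408) = ((½)*4)*(-408) = 2*(-408) = -816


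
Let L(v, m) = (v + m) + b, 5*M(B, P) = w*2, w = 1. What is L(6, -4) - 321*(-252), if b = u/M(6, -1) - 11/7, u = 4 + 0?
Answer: 566317/7 ≈ 80902.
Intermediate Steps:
u = 4
M(B, P) = 2/5 (M(B, P) = (1*2)/5 = (1/5)*2 = 2/5)
b = 59/7 (b = 4/(2/5) - 11/7 = 4*(5/2) - 11*1/7 = 10 - 11/7 = 59/7 ≈ 8.4286)
L(v, m) = 59/7 + m + v (L(v, m) = (v + m) + 59/7 = (m + v) + 59/7 = 59/7 + m + v)
L(6, -4) - 321*(-252) = (59/7 - 4 + 6) - 321*(-252) = 73/7 + 80892 = 566317/7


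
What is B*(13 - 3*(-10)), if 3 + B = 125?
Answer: 5246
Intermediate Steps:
B = 122 (B = -3 + 125 = 122)
B*(13 - 3*(-10)) = 122*(13 - 3*(-10)) = 122*(13 + 30) = 122*43 = 5246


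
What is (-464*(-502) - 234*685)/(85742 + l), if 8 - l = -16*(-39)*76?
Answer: 36319/19163 ≈ 1.8953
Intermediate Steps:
l = -47416 (l = 8 - (-16*(-39))*76 = 8 - 624*76 = 8 - 1*47424 = 8 - 47424 = -47416)
(-464*(-502) - 234*685)/(85742 + l) = (-464*(-502) - 234*685)/(85742 - 47416) = (232928 - 160290)/38326 = 72638*(1/38326) = 36319/19163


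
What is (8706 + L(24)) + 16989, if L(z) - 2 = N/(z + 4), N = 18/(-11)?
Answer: 3957329/154 ≈ 25697.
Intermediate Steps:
N = -18/11 (N = 18*(-1/11) = -18/11 ≈ -1.6364)
L(z) = 2 - 18/(11*(4 + z)) (L(z) = 2 - 18/(11*(z + 4)) = 2 - 18/(11*(4 + z)))
(8706 + L(24)) + 16989 = (8706 + 2*(35 + 11*24)/(11*(4 + 24))) + 16989 = (8706 + (2/11)*(35 + 264)/28) + 16989 = (8706 + (2/11)*(1/28)*299) + 16989 = (8706 + 299/154) + 16989 = 1341023/154 + 16989 = 3957329/154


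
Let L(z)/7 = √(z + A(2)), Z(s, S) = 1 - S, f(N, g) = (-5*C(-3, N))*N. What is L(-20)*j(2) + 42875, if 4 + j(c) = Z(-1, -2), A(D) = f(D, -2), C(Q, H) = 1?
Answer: 42875 - 7*I*√30 ≈ 42875.0 - 38.341*I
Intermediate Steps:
f(N, g) = -5*N (f(N, g) = (-5*1)*N = -5*N)
A(D) = -5*D
j(c) = -1 (j(c) = -4 + (1 - 1*(-2)) = -4 + (1 + 2) = -4 + 3 = -1)
L(z) = 7*√(-10 + z) (L(z) = 7*√(z - 5*2) = 7*√(z - 10) = 7*√(-10 + z))
L(-20)*j(2) + 42875 = (7*√(-10 - 20))*(-1) + 42875 = (7*√(-30))*(-1) + 42875 = (7*(I*√30))*(-1) + 42875 = (7*I*√30)*(-1) + 42875 = -7*I*√30 + 42875 = 42875 - 7*I*√30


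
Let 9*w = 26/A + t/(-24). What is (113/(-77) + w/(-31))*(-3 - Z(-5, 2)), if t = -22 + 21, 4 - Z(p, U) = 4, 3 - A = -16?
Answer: 14425823/3265416 ≈ 4.4178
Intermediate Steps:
A = 19 (A = 3 - 1*(-16) = 3 + 16 = 19)
Z(p, U) = 0 (Z(p, U) = 4 - 1*4 = 4 - 4 = 0)
t = -1
w = 643/4104 (w = (26/19 - 1/(-24))/9 = (26*(1/19) - 1*(-1/24))/9 = (26/19 + 1/24)/9 = (⅑)*(643/456) = 643/4104 ≈ 0.15668)
(113/(-77) + w/(-31))*(-3 - Z(-5, 2)) = (113/(-77) + (643/4104)/(-31))*(-3 - 1*0) = (113*(-1/77) + (643/4104)*(-1/31))*(-3 + 0) = (-113/77 - 643/127224)*(-3) = -14425823/9796248*(-3) = 14425823/3265416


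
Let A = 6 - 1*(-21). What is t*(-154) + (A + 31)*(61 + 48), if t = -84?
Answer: 19258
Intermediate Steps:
A = 27 (A = 6 + 21 = 27)
t*(-154) + (A + 31)*(61 + 48) = -84*(-154) + (27 + 31)*(61 + 48) = 12936 + 58*109 = 12936 + 6322 = 19258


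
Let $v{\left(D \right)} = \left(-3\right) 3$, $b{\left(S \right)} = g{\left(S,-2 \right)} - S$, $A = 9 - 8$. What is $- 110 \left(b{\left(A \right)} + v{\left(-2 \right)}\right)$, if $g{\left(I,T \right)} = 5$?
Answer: $550$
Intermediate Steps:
$A = 1$
$b{\left(S \right)} = 5 - S$
$v{\left(D \right)} = -9$
$- 110 \left(b{\left(A \right)} + v{\left(-2 \right)}\right) = - 110 \left(\left(5 - 1\right) - 9\right) = - 110 \left(4 - 9\right) = \left(-110\right) \left(-5\right) = 550$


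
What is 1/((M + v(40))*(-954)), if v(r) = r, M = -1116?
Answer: 1/1026504 ≈ 9.7418e-7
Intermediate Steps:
1/((M + v(40))*(-954)) = 1/((-1116 + 40)*(-954)) = 1/(-1076*(-954)) = 1/1026504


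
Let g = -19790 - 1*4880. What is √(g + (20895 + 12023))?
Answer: 2*√2062 ≈ 90.818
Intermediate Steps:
g = -24670 (g = -19790 - 4880 = -24670)
√(g + (20895 + 12023)) = √(-24670 + (20895 + 12023)) = √(-24670 + 32918) = √8248 = 2*√2062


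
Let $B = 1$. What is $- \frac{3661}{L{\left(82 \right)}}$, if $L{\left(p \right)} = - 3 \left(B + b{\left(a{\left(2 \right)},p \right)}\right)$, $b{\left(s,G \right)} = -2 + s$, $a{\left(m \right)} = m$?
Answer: $\frac{3661}{3} \approx 1220.3$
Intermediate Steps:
$L{\left(p \right)} = -3$ ($L{\left(p \right)} = - 3 \left(1 + \left(-2 + 2\right)\right) = - 3 \left(1 + 0\right) = \left(-3\right) 1 = -3$)
$- \frac{3661}{L{\left(82 \right)}} = - \frac{3661}{-3} = \left(-3661\right) \left(- \frac{1}{3}\right) = \frac{3661}{3}$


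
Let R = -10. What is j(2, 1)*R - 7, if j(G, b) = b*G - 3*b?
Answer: 3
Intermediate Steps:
j(G, b) = -3*b + G*b (j(G, b) = G*b - 3*b = -3*b + G*b)
j(2, 1)*R - 7 = (1*(-3 + 2))*(-10) - 7 = (1*(-1))*(-10) - 7 = -1*(-10) - 7 = 10 - 7 = 3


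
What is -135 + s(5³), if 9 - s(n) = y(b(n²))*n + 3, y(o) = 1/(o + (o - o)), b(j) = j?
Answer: -16126/125 ≈ -129.01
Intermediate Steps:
y(o) = 1/o (y(o) = 1/(o + 0) = 1/o)
s(n) = 6 - 1/n (s(n) = 9 - (n/(n²) + 3) = 9 - (n/n² + 3) = 9 - (1/n + 3) = 9 - (3 + 1/n) = 9 + (-3 - 1/n) = 6 - 1/n)
-135 + s(5³) = -135 + (6 - 1/(5³)) = -135 + (6 - 1/125) = -135 + 749/125 = -16126/125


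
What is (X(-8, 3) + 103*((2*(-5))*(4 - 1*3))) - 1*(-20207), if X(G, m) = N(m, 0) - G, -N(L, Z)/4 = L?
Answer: 19173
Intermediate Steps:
N(L, Z) = -4*L
X(G, m) = -G - 4*m (X(G, m) = -4*m - G = -G - 4*m)
(X(-8, 3) + 103*((2*(-5))*(4 - 1*3))) - 1*(-20207) = ((-1*(-8) - 4*3) + 103*((2*(-5))*(4 - 1*3))) - 1*(-20207) = ((8 - 12) + 103*(-10*(4 - 3))) + 20207 = (-4 + 103*(-10*1)) + 20207 = (-4 + 103*(-10)) + 20207 = (-4 - 1030) + 20207 = -1034 + 20207 = 19173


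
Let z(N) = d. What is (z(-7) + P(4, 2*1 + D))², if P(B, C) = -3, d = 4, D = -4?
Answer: 1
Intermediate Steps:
z(N) = 4
(z(-7) + P(4, 2*1 + D))² = (4 - 3)² = 1² = 1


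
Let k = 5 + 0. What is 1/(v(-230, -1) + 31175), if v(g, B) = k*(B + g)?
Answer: 1/30020 ≈ 3.3311e-5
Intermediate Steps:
k = 5
v(g, B) = 5*B + 5*g (v(g, B) = 5*(B + g) = 5*B + 5*g)
1/(v(-230, -1) + 31175) = 1/((5*(-1) + 5*(-230)) + 31175) = 1/((-5 - 1150) + 31175) = 1/(-1155 + 31175) = 1/30020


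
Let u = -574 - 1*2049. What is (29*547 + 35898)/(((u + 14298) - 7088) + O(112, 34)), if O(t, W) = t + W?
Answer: 51761/4733 ≈ 10.936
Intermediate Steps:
O(t, W) = W + t
u = -2623 (u = -574 - 2049 = -2623)
(29*547 + 35898)/(((u + 14298) - 7088) + O(112, 34)) = (29*547 + 35898)/(((-2623 + 14298) - 7088) + (34 + 112)) = (15863 + 35898)/((11675 - 7088) + 146) = 51761/(4587 + 146) = 51761/4733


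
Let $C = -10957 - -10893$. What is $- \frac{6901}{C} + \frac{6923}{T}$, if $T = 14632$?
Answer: $\frac{12677313}{117056} \approx 108.3$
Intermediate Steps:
$C = -64$ ($C = -10957 + 10893 = -64$)
$- \frac{6901}{C} + \frac{6923}{T} = - \frac{6901}{-64} + \frac{6923}{14632} = \left(-6901\right) \left(- \frac{1}{64}\right) + 6923 \cdot \frac{1}{14632} = \frac{6901}{64} + \frac{6923}{14632} = \frac{12677313}{117056}$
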